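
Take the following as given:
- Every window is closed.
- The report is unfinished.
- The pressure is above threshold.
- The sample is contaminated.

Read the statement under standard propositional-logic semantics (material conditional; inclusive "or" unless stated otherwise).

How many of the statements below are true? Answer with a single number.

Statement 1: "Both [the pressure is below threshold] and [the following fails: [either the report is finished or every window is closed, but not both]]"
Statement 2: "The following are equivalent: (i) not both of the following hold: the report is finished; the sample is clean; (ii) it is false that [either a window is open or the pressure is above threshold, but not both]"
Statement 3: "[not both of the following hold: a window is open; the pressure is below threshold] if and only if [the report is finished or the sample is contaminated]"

Let M = "the pressure is above threshold" (T), H = "the report is finished" (F), L = "a window is open" (F), K = "the sample is contaminated" (T).

Statement 1: Formalization: ¬M ∧ ¬(H ⊕ ¬L)

¬M = ¬T = F
¬L = ¬F = T
H ⊕ ¬L = F ⊕ T = T
¬(H ⊕ ¬L) = ¬T = F
¬M ∧ ¬(H ⊕ ¬L) = F ∧ F = F
Thus Statement 1 is false.

Statement 2: Formalization: (H ↑ ¬K) ↔ ¬(L ⊕ M)

¬K = ¬T = F
H ↑ ¬K = F ↑ F = T
L ⊕ M = F ⊕ T = T
¬(L ⊕ M) = ¬T = F
(H ↑ ¬K) ↔ ¬(L ⊕ M) = T ↔ F = F
Hence Statement 2 is false.

Statement 3: This is (L ↑ ¬M) ↔ (H ∨ K).

¬M = ¬T = F
L ↑ ¬M = F ↑ F = T
H ∨ K = F ∨ T = T
(L ↑ ¬M) ↔ (H ∨ K) = T ↔ T = T
Thus Statement 3 is true.

1 of the 3 statements is true (Statement 3).

1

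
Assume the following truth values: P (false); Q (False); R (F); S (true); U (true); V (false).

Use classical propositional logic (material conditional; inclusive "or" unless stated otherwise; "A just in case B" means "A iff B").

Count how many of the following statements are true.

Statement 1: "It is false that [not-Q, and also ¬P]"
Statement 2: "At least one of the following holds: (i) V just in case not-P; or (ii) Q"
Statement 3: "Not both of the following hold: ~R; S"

Statement 1: This is not (not Q and not P).

not Q = not False = True
not P = not False = True
not Q and not P = True and True = True
not (not Q and not P) = not True = False
So Statement 1 is false.

Statement 2: Parsed as (V iff not P) or Q

not P = not False = True
V iff not P = False iff True = False
(V iff not P) or Q = False or False = False
So Statement 2 is false.

Statement 3: Formalization: not R nand S

not R = not False = True
not R nand S = True nand True = False
So Statement 3 is false.

True statements: 0 (none).

0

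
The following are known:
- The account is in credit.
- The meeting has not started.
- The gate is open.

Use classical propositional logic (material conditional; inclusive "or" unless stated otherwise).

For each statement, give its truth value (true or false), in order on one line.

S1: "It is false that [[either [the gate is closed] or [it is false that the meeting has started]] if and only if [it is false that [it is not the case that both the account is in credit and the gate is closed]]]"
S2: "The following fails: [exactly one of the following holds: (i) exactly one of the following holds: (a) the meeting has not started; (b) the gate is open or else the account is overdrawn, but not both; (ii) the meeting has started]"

S1 true, S2 true

Let R = "the gate is open" (T), Q = "the meeting has started" (F), P = "the account is overdrawn" (F).

S1: Formalization: ¬((¬R ∨ ¬Q) ↔ ¬(¬P ↑ ¬R))

¬R = ¬T = F
¬Q = ¬F = T
¬R ∨ ¬Q = F ∨ T = T
¬P = ¬F = T
¬R = ¬T = F
¬P ↑ ¬R = T ↑ F = T
¬(¬P ↑ ¬R) = ¬T = F
(¬R ∨ ¬Q) ↔ ¬(¬P ↑ ¬R) = T ↔ F = F
¬((¬R ∨ ¬Q) ↔ ¬(¬P ↑ ¬R)) = ¬F = T
So S1 is true.

S2: Parsed as ¬((¬Q ⊕ (R ⊕ P)) ⊕ Q)

¬Q = ¬F = T
R ⊕ P = T ⊕ F = T
¬Q ⊕ (R ⊕ P) = T ⊕ T = F
(¬Q ⊕ (R ⊕ P)) ⊕ Q = F ⊕ F = F
¬((¬Q ⊕ (R ⊕ P)) ⊕ Q) = ¬F = T
Hence S2 is true.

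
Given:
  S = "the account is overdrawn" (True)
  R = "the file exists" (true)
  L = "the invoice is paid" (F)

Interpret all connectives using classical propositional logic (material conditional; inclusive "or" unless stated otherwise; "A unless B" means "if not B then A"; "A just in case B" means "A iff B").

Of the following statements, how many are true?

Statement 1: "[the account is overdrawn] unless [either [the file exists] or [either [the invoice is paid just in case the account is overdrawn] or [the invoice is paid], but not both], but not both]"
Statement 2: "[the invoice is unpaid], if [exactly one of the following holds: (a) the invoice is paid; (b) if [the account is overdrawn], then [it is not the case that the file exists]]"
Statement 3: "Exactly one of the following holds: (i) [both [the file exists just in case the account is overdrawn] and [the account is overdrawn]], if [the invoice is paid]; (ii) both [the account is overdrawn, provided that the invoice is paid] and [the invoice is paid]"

3

Statement 1: This is S ∨ (R ⊕ ((L ↔ S) ⊕ L)).

L ↔ S = F ↔ T = F
(L ↔ S) ⊕ L = F ⊕ F = F
R ⊕ ((L ↔ S) ⊕ L) = T ⊕ F = T
S ∨ (R ⊕ ((L ↔ S) ⊕ L)) = T ∨ T = T
So Statement 1 is true.

Statement 2: Parsed as (L ⊕ (S → ¬R)) → ¬L

¬R = ¬T = F
S → ¬R = T → F = F
L ⊕ (S → ¬R) = F ⊕ F = F
¬L = ¬F = T
(L ⊕ (S → ¬R)) → ¬L = F → T = T
Hence Statement 2 is true.

Statement 3: This is (L → ((R ↔ S) ∧ S)) ⊕ ((L → S) ∧ L).

R ↔ S = T ↔ T = T
(R ↔ S) ∧ S = T ∧ T = T
L → ((R ↔ S) ∧ S) = F → T = T
L → S = F → T = T
(L → S) ∧ L = T ∧ F = F
(L → ((R ↔ S) ∧ S)) ⊕ ((L → S) ∧ L) = T ⊕ F = T
Hence Statement 3 is true.

Count: 3.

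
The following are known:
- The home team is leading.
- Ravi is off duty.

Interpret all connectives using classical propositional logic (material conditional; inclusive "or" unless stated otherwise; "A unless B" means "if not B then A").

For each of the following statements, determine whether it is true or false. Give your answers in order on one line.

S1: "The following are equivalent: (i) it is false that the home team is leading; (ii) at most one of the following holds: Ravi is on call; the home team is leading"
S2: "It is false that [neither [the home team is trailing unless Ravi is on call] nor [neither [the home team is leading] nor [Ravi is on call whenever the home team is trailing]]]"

S1 F, S2 F

Let P = "the home team is leading" (T), Q = "Ravi is on call" (F).

S1: Parsed as ~P <-> (Q nand P)

~P = ~T = F
Q nand P = F nand T = T
~P <-> (Q nand P) = F <-> T = F
Thus S1 is false.

S2: This is ~((~P | Q) nor (P nor (~P -> Q))).

~P = ~T = F
~P | Q = F | F = F
~P = ~T = F
~P -> Q = F -> F = T
P nor (~P -> Q) = T nor T = F
(~P | Q) nor (P nor (~P -> Q)) = F nor F = T
~((~P | Q) nor (P nor (~P -> Q))) = ~T = F
Thus S2 is false.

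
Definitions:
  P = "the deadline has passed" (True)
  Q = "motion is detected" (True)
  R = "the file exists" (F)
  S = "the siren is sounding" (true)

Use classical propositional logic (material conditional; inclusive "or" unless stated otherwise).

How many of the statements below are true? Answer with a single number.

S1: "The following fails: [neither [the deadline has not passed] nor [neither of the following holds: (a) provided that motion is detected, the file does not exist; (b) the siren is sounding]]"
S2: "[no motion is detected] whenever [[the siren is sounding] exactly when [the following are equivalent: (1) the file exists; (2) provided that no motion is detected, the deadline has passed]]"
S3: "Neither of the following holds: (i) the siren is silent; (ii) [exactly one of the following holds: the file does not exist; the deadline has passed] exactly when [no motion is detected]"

S1: Formalization: ¬(¬P ↓ ((Q → ¬R) ↓ S))

¬P = ¬T = F
¬R = ¬F = T
Q → ¬R = T → T = T
(Q → ¬R) ↓ S = T ↓ T = F
¬P ↓ ((Q → ¬R) ↓ S) = F ↓ F = T
¬(¬P ↓ ((Q → ¬R) ↓ S)) = ¬T = F
Hence S1 is false.

S2: Formalization: (S ↔ (R ↔ (¬Q → P))) → ¬Q

¬Q = ¬T = F
¬Q → P = F → T = T
R ↔ (¬Q → P) = F ↔ T = F
S ↔ (R ↔ (¬Q → P)) = T ↔ F = F
¬Q = ¬T = F
(S ↔ (R ↔ (¬Q → P))) → ¬Q = F → F = T
Hence S2 is true.

S3: Formalization: ¬S ↓ ((¬R ⊕ P) ↔ ¬Q)

¬S = ¬T = F
¬R = ¬F = T
¬R ⊕ P = T ⊕ T = F
¬Q = ¬T = F
(¬R ⊕ P) ↔ ¬Q = F ↔ F = T
¬S ↓ ((¬R ⊕ P) ↔ ¬Q) = F ↓ T = F
So S3 is false.

1 of the 3 statements is true (S2).

1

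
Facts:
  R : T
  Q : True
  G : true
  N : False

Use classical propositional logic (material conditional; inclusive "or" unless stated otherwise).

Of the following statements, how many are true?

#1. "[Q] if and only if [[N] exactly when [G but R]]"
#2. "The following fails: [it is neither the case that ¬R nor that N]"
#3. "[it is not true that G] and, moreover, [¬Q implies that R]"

#1: This is Q <-> (N <-> (G & R)).

G & R = T & T = T
N <-> (G & R) = F <-> T = F
Q <-> (N <-> (G & R)) = T <-> F = F
Hence #1 is false.

#2: This is ~(~R nor N).

~R = ~T = F
~R nor N = F nor F = T
~(~R nor N) = ~T = F
So #2 is false.

#3: Formalization: ~G & (~Q -> R)

~G = ~T = F
~Q = ~T = F
~Q -> R = F -> T = T
~G & (~Q -> R) = F & T = F
Thus #3 is false.

True statements: 0 (none).

0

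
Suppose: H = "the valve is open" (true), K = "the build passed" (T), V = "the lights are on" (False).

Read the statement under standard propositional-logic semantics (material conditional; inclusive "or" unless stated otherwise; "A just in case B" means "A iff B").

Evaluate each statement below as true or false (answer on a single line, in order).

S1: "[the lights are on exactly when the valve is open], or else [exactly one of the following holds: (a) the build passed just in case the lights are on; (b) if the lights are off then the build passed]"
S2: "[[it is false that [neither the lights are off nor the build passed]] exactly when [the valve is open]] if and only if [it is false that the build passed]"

S1 true, S2 false

S1: Parsed as (V <-> H) | ((K <-> V) xor (~V -> K))

V <-> H = F <-> T = F
K <-> V = T <-> F = F
~V = ~F = T
~V -> K = T -> T = T
(K <-> V) xor (~V -> K) = F xor T = T
(V <-> H) | ((K <-> V) xor (~V -> K)) = F | T = T
So S1 is true.

S2: This is (~(~V nor K) <-> H) <-> ~K.

~V = ~F = T
~V nor K = T nor T = F
~(~V nor K) = ~F = T
~(~V nor K) <-> H = T <-> T = T
~K = ~T = F
(~(~V nor K) <-> H) <-> ~K = T <-> F = F
So S2 is false.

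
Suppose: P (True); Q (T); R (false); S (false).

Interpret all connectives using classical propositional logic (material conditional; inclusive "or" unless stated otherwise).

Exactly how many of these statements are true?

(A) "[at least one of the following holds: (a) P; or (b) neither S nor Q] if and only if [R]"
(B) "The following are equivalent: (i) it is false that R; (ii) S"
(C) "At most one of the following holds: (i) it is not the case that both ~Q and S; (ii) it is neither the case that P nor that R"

1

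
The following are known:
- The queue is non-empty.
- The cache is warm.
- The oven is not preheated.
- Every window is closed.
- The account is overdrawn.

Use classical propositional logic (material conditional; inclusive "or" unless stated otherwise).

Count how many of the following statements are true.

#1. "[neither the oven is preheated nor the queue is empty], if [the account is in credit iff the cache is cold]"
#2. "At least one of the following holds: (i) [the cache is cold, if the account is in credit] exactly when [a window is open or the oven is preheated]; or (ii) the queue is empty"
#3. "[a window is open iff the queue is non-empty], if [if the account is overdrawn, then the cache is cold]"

Let G = "the account is overdrawn" (True), N = "the cache is warm" (True), S = "the oven is preheated" (False), M = "the queue is empty" (False), K = "a window is open" (False).

#1: This is (not G iff not N) -> (S nor M).

not G = not True = False
not N = not True = False
not G iff not N = False iff False = True
S nor M = False nor False = True
(not G iff not N) -> (S nor M) = True -> True = True
So #1 is true.

#2: In symbols: ((not G -> not N) iff (K or S)) or M

not G = not True = False
not N = not True = False
not G -> not N = False -> False = True
K or S = False or False = False
(not G -> not N) iff (K or S) = True iff False = False
((not G -> not N) iff (K or S)) or M = False or False = False
So #2 is false.

#3: Formalization: (G -> not N) -> (K iff not M)

not N = not True = False
G -> not N = True -> False = False
not M = not False = True
K iff not M = False iff True = False
(G -> not N) -> (K iff not M) = False -> False = True
Hence #3 is true.

True statements: 2 (#1, #3).

2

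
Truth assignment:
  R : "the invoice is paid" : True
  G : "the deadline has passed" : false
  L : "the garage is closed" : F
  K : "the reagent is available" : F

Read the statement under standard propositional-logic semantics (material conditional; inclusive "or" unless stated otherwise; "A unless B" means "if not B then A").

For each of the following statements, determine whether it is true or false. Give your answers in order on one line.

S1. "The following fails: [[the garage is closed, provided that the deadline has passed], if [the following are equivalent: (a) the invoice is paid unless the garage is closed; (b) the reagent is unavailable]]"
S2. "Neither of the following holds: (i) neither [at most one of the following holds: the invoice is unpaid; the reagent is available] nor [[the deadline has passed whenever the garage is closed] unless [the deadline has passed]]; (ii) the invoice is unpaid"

S1 False / S2 True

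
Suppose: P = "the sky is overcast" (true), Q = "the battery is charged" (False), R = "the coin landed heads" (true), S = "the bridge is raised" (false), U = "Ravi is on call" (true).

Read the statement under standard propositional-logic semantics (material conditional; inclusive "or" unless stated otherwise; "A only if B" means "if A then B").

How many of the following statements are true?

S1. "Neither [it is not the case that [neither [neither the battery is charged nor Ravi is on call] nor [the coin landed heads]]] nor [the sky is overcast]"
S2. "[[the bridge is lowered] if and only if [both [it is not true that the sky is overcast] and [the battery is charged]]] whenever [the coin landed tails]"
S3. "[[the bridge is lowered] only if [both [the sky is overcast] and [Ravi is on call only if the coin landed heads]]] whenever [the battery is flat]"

2

S1: Parsed as ~((Q nor U) nor R) nor P

Q nor U = F nor T = F
(Q nor U) nor R = F nor T = F
~((Q nor U) nor R) = ~F = T
~((Q nor U) nor R) nor P = T nor T = F
Hence S1 is false.

S2: Formalization: ~R -> (~S <-> (~P & Q))

~R = ~T = F
~S = ~F = T
~P = ~T = F
~P & Q = F & F = F
~S <-> (~P & Q) = T <-> F = F
~R -> (~S <-> (~P & Q)) = F -> F = T
So S2 is true.

S3: This is ~Q -> (~S -> (P & (U -> R))).

~Q = ~F = T
~S = ~F = T
U -> R = T -> T = T
P & (U -> R) = T & T = T
~S -> (P & (U -> R)) = T -> T = T
~Q -> (~S -> (P & (U -> R))) = T -> T = T
Hence S3 is true.

Count: 2.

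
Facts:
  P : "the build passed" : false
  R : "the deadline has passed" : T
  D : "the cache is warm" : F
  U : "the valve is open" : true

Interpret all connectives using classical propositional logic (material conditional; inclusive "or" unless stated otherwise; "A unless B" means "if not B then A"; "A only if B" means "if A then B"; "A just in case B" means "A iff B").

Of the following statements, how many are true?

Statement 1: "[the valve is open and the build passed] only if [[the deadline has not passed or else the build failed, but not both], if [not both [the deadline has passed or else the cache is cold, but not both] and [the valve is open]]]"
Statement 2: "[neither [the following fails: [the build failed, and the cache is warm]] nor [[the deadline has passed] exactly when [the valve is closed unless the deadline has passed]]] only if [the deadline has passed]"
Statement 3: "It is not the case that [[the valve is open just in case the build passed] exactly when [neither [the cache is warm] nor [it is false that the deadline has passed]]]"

Statement 1: Parsed as (U & P) -> (((R xor ~D) nand U) -> (~R xor ~P))

U & P = T & F = F
~D = ~F = T
R xor ~D = T xor T = F
(R xor ~D) nand U = F nand T = T
~R = ~T = F
~P = ~F = T
~R xor ~P = F xor T = T
((R xor ~D) nand U) -> (~R xor ~P) = T -> T = T
(U & P) -> (((R xor ~D) nand U) -> (~R xor ~P)) = F -> T = T
So Statement 1 is true.

Statement 2: In symbols: (~(~P & D) nor (R <-> (~U | R))) -> R

~P = ~F = T
~P & D = T & F = F
~(~P & D) = ~F = T
~U = ~T = F
~U | R = F | T = T
R <-> (~U | R) = T <-> T = T
~(~P & D) nor (R <-> (~U | R)) = T nor T = F
(~(~P & D) nor (R <-> (~U | R))) -> R = F -> T = T
Hence Statement 2 is true.

Statement 3: In symbols: ~((U <-> P) <-> (D nor ~R))

U <-> P = T <-> F = F
~R = ~T = F
D nor ~R = F nor F = T
(U <-> P) <-> (D nor ~R) = F <-> T = F
~((U <-> P) <-> (D nor ~R)) = ~F = T
So Statement 3 is true.

3 of the 3 statements are true (Statement 1, Statement 2, Statement 3).

3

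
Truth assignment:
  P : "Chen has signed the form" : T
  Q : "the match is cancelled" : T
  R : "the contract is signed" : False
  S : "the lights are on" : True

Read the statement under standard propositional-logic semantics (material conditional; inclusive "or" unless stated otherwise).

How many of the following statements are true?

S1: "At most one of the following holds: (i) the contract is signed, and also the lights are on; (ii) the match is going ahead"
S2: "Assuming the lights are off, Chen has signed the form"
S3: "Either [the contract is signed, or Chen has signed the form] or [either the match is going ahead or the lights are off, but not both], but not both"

3

S1: Parsed as (R ∧ S) ↑ ¬Q

R ∧ S = F ∧ T = F
¬Q = ¬T = F
(R ∧ S) ↑ ¬Q = F ↑ F = T
Hence S1 is true.

S2: This is ¬S → P.

¬S = ¬T = F
¬S → P = F → T = T
So S2 is true.

S3: Formalization: (R ∨ P) ⊕ (¬Q ⊕ ¬S)

R ∨ P = F ∨ T = T
¬Q = ¬T = F
¬S = ¬T = F
¬Q ⊕ ¬S = F ⊕ F = F
(R ∨ P) ⊕ (¬Q ⊕ ¬S) = T ⊕ F = T
So S3 is true.

True statements: 3 (S1, S2, S3).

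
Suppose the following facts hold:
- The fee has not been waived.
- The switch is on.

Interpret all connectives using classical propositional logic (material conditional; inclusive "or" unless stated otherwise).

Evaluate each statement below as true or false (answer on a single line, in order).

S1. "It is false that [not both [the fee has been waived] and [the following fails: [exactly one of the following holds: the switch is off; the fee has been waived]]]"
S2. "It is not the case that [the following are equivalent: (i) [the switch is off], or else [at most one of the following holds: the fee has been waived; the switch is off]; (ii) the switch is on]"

S1 False, S2 False

Let N = "the fee has been waived" (F), V = "the switch is on" (T).

S1: Formalization: ¬(N ↑ ¬(¬V ⊕ N))

¬V = ¬T = F
¬V ⊕ N = F ⊕ F = F
¬(¬V ⊕ N) = ¬F = T
N ↑ ¬(¬V ⊕ N) = F ↑ T = T
¬(N ↑ ¬(¬V ⊕ N)) = ¬T = F
So S1 is false.

S2: In symbols: ¬((¬V ∨ (N ↑ ¬V)) ↔ V)

¬V = ¬T = F
¬V = ¬T = F
N ↑ ¬V = F ↑ F = T
¬V ∨ (N ↑ ¬V) = F ∨ T = T
(¬V ∨ (N ↑ ¬V)) ↔ V = T ↔ T = T
¬((¬V ∨ (N ↑ ¬V)) ↔ V) = ¬T = F
Hence S2 is false.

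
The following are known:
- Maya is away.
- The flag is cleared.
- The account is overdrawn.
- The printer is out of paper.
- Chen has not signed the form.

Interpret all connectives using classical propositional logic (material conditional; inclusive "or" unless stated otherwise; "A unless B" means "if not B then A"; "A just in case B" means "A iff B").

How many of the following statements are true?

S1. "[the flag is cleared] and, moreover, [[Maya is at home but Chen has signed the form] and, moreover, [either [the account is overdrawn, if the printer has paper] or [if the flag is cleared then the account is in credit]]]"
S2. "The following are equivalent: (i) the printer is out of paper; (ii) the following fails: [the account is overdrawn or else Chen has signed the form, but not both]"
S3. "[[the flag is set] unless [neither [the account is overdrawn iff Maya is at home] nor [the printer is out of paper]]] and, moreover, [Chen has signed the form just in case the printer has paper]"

0

Let Q = "the flag is set" (False), P = "Maya is at home" (False), U = "Chen has signed the form" (False), S = "the printer has paper" (False), R = "the account is overdrawn" (True).

S1: This is not Q and ((P and U) and ((S -> R) or (not Q -> not R))).

not Q = not False = True
P and U = False and False = False
S -> R = False -> True = True
not Q = not False = True
not R = not True = False
not Q -> not R = True -> False = False
(S -> R) or (not Q -> not R) = True or False = True
(P and U) and ((S -> R) or (not Q -> not R)) = False and True = False
not Q and ((P and U) and ((S -> R) or (not Q -> not R))) = True and False = False
Hence S1 is false.

S2: In symbols: not S iff not (R xor U)

not S = not False = True
R xor U = True xor False = True
not (R xor U) = not True = False
not S iff not (R xor U) = True iff False = False
Hence S2 is false.

S3: This is (Q or ((R iff P) nor not S)) and (U iff S).

R iff P = True iff False = False
not S = not False = True
(R iff P) nor not S = False nor True = False
Q or ((R iff P) nor not S) = False or False = False
U iff S = False iff False = True
(Q or ((R iff P) nor not S)) and (U iff S) = False and True = False
Hence S3 is false.

0 of the 3 statements are true (none).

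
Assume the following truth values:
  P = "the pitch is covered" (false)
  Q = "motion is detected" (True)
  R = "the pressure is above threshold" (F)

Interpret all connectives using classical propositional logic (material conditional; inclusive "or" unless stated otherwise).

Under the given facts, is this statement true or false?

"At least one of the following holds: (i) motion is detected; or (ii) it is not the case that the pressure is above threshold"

true

In symbols: Q or not R

not R = not False = True
Q or not R = True or True = True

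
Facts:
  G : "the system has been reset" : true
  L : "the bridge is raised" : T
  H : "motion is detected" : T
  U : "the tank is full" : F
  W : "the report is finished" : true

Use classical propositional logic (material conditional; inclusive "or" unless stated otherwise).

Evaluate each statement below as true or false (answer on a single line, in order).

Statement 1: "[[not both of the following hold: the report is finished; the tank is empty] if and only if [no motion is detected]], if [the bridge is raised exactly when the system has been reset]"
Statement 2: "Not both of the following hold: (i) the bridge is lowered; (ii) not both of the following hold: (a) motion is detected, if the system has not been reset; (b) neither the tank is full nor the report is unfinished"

Statement 1: Parsed as (L <-> G) -> ((W nand ~U) <-> ~H)

L <-> G = T <-> T = T
~U = ~F = T
W nand ~U = T nand T = F
~H = ~T = F
(W nand ~U) <-> ~H = F <-> F = T
(L <-> G) -> ((W nand ~U) <-> ~H) = T -> T = T
Hence Statement 1 is true.

Statement 2: In symbols: ~L nand ((~G -> H) nand (U nor ~W))

~L = ~T = F
~G = ~T = F
~G -> H = F -> T = T
~W = ~T = F
U nor ~W = F nor F = T
(~G -> H) nand (U nor ~W) = T nand T = F
~L nand ((~G -> H) nand (U nor ~W)) = F nand F = T
Thus Statement 2 is true.

Statement 1 T, Statement 2 T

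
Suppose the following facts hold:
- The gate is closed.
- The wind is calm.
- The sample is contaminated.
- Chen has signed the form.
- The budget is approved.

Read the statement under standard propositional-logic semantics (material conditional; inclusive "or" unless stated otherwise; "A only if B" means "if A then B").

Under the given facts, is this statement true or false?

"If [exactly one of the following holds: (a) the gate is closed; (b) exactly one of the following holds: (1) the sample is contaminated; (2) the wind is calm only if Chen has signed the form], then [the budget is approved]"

Let G = "the gate is open" (F), L = "the sample is contaminated" (T), K = "the wind is strong" (F), Q = "Chen has signed the form" (T), W = "the budget is approved" (T).
Parsed as (¬G ⊕ (L ⊕ (¬K → Q))) → W

¬G = ¬F = T
¬K = ¬F = T
¬K → Q = T → T = T
L ⊕ (¬K → Q) = T ⊕ T = F
¬G ⊕ (L ⊕ (¬K → Q)) = T ⊕ F = T
(¬G ⊕ (L ⊕ (¬K → Q))) → W = T → T = T

True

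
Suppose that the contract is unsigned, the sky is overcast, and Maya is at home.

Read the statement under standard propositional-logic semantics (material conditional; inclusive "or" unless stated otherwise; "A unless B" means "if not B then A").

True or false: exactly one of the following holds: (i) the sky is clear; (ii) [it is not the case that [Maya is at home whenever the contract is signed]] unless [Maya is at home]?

True.

Let S = "the sky is overcast" (T), R = "the contract is signed" (F), M = "Maya is at home" (T).
Parsed as ¬S ⊕ (¬(R → M) ∨ M)

¬S = ¬T = F
R → M = F → T = T
¬(R → M) = ¬T = F
¬(R → M) ∨ M = F ∨ T = T
¬S ⊕ (¬(R → M) ∨ M) = F ⊕ T = T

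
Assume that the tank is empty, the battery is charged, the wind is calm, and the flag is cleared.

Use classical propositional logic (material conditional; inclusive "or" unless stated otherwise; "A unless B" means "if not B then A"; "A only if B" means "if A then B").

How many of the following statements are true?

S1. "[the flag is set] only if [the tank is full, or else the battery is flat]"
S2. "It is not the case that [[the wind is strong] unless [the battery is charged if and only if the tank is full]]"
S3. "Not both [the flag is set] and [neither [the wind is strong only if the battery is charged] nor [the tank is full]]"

3

Let S = "the flag is set" (False), P = "the tank is full" (False), Q = "the battery is charged" (True), R = "the wind is strong" (False).

S1: Formalization: S -> (P or not Q)

not Q = not True = False
P or not Q = False or False = False
S -> (P or not Q) = False -> False = True
Hence S1 is true.

S2: In symbols: not (R or (Q iff P))

Q iff P = True iff False = False
R or (Q iff P) = False or False = False
not (R or (Q iff P)) = not False = True
Thus S2 is true.

S3: Parsed as S nand ((R -> Q) nor P)

R -> Q = False -> True = True
(R -> Q) nor P = True nor False = False
S nand ((R -> Q) nor P) = False nand False = True
Hence S3 is true.

Count: 3.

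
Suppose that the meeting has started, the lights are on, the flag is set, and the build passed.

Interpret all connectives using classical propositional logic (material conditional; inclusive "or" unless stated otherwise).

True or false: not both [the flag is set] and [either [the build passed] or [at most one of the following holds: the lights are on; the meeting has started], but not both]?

Let U = "the flag is set" (T), R = "the build passed" (T), P = "the lights are on" (T), H = "the meeting has started" (T).
In symbols: U ↑ (R ⊕ (P ↑ H))

P ↑ H = T ↑ T = F
R ⊕ (P ↑ H) = T ⊕ F = T
U ↑ (R ⊕ (P ↑ H)) = T ↑ T = F

False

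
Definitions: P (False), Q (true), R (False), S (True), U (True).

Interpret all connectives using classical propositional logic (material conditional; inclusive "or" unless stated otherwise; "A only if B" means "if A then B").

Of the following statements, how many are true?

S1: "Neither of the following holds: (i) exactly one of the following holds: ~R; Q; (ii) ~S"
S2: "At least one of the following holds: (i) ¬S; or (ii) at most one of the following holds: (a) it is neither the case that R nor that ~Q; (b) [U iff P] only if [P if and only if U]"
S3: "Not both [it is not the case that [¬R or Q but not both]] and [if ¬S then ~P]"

1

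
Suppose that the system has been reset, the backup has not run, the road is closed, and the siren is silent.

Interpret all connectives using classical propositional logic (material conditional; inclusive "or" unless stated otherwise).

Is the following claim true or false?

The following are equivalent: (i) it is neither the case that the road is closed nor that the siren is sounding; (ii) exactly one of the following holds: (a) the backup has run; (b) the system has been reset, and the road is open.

Let R = "the road is closed" (True), S = "the siren is sounding" (False), Q = "the backup has run" (False), P = "the system has been reset" (True).
This is (R nor S) iff (Q xor (P and not R)).

R nor S = True nor False = False
not R = not True = False
P and not R = True and False = False
Q xor (P and not R) = False xor False = False
(R nor S) iff (Q xor (P and not R)) = False iff False = True

True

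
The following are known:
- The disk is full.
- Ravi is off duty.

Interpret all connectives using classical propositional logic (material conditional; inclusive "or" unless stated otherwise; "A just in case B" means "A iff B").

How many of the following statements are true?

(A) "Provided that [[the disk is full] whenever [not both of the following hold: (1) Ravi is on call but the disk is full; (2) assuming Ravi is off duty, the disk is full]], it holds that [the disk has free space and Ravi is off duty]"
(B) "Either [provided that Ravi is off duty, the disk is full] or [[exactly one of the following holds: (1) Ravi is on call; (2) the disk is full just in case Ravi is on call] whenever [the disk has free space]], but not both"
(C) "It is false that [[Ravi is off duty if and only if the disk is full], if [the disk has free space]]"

0

Let D = "Ravi is on call" (False), V = "the disk is full" (True).

(A): This is (((D and V) nand (not D -> V)) -> V) -> (not V and not D).

D and V = False and True = False
not D = not False = True
not D -> V = True -> True = True
(D and V) nand (not D -> V) = False nand True = True
((D and V) nand (not D -> V)) -> V = True -> True = True
not V = not True = False
not D = not False = True
not V and not D = False and True = False
(((D and V) nand (not D -> V)) -> V) -> (not V and not D) = True -> False = False
Hence (A) is false.

(B): This is (not D -> V) xor (not V -> (D xor (V iff D))).

not D = not False = True
not D -> V = True -> True = True
not V = not True = False
V iff D = True iff False = False
D xor (V iff D) = False xor False = False
not V -> (D xor (V iff D)) = False -> False = True
(not D -> V) xor (not V -> (D xor (V iff D))) = True xor True = False
So (B) is false.

(C): Formalization: not (not V -> (not D iff V))

not V = not True = False
not D = not False = True
not D iff V = True iff True = True
not V -> (not D iff V) = False -> True = True
not (not V -> (not D iff V)) = not True = False
Thus (C) is false.

Count: 0.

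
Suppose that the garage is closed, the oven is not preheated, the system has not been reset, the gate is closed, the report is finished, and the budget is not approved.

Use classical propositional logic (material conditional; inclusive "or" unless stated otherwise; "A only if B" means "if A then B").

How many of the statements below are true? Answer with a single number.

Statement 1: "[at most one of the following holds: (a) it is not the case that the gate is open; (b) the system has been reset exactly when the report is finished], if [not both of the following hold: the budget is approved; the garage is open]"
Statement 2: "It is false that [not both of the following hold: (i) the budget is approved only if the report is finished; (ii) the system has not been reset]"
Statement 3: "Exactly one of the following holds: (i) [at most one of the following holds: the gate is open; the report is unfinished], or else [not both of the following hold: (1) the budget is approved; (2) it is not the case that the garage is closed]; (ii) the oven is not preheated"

Let V = "the budget is approved" (F), P = "the garage is closed" (T), S = "the gate is open" (F), R = "the system has been reset" (F), U = "the report is finished" (T), Q = "the oven is preheated" (F).

Statement 1: In symbols: (V ↑ ¬P) → (¬S ↑ (R ↔ U))

¬P = ¬T = F
V ↑ ¬P = F ↑ F = T
¬S = ¬F = T
R ↔ U = F ↔ T = F
¬S ↑ (R ↔ U) = T ↑ F = T
(V ↑ ¬P) → (¬S ↑ (R ↔ U)) = T → T = T
Thus Statement 1 is true.

Statement 2: Parsed as ¬((V → U) ↑ ¬R)

V → U = F → T = T
¬R = ¬F = T
(V → U) ↑ ¬R = T ↑ T = F
¬((V → U) ↑ ¬R) = ¬F = T
Hence Statement 2 is true.

Statement 3: This is ((S ↑ ¬U) ∨ (V ↑ ¬P)) ⊕ ¬Q.

¬U = ¬T = F
S ↑ ¬U = F ↑ F = T
¬P = ¬T = F
V ↑ ¬P = F ↑ F = T
(S ↑ ¬U) ∨ (V ↑ ¬P) = T ∨ T = T
¬Q = ¬F = T
((S ↑ ¬U) ∨ (V ↑ ¬P)) ⊕ ¬Q = T ⊕ T = F
Thus Statement 3 is false.

2 of the 3 statements are true.

2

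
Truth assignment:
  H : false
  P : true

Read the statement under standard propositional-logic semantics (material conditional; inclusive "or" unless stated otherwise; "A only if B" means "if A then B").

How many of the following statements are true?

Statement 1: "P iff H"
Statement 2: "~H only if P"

1

Statement 1: Parsed as P iff H

P iff H = True iff False = False
Thus Statement 1 is false.

Statement 2: Parsed as not H -> P

not H = not False = True
not H -> P = True -> True = True
Thus Statement 2 is true.

True statements: 1 (Statement 2).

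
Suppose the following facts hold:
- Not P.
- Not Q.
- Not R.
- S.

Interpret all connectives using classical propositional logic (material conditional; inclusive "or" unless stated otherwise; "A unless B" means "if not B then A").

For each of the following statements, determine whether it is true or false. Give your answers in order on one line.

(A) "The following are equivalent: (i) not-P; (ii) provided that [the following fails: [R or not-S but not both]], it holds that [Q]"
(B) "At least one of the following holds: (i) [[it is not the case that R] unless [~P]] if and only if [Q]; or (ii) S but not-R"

(A) F; (B) T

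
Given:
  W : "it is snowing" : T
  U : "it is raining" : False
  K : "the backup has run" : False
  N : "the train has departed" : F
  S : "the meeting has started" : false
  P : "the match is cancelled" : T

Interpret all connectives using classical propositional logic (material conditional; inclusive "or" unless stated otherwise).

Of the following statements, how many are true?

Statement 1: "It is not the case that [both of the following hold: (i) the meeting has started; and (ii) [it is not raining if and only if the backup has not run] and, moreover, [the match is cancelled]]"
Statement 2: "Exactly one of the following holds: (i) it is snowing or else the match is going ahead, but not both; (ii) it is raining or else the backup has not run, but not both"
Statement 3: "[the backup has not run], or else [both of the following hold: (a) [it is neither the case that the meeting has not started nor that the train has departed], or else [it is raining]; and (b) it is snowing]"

2

Statement 1: This is not (S and ((not U iff not K) and P)).

not U = not False = True
not K = not False = True
not U iff not K = True iff True = True
(not U iff not K) and P = True and True = True
S and ((not U iff not K) and P) = False and True = False
not (S and ((not U iff not K) and P)) = not False = True
So Statement 1 is true.

Statement 2: Parsed as (W xor not P) xor (U xor not K)

not P = not True = False
W xor not P = True xor False = True
not K = not False = True
U xor not K = False xor True = True
(W xor not P) xor (U xor not K) = True xor True = False
Thus Statement 2 is false.

Statement 3: In symbols: not K or (((not S nor N) or U) and W)

not K = not False = True
not S = not False = True
not S nor N = True nor False = False
(not S nor N) or U = False or False = False
((not S nor N) or U) and W = False and True = False
not K or (((not S nor N) or U) and W) = True or False = True
Hence Statement 3 is true.

Count: 2.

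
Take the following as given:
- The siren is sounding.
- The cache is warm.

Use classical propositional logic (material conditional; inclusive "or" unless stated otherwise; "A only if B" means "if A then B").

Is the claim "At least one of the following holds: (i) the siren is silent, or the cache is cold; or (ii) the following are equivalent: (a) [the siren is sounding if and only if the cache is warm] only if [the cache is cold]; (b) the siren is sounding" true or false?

False.

Let G = "the siren is sounding" (T), D = "the cache is warm" (T).
In symbols: (~G | ~D) | (((G <-> D) -> ~D) <-> G)

~G = ~T = F
~D = ~T = F
~G | ~D = F | F = F
G <-> D = T <-> T = T
~D = ~T = F
(G <-> D) -> ~D = T -> F = F
((G <-> D) -> ~D) <-> G = F <-> T = F
(~G | ~D) | (((G <-> D) -> ~D) <-> G) = F | F = F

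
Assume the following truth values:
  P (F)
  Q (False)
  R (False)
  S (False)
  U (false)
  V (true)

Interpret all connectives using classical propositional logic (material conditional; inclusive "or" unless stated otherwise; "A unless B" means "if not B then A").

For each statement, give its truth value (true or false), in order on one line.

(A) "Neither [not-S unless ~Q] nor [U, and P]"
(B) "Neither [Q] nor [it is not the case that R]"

(A) F / (B) F

(A): Formalization: (~S | ~Q) nor (U & P)

~S = ~F = T
~Q = ~F = T
~S | ~Q = T | T = T
U & P = F & F = F
(~S | ~Q) nor (U & P) = T nor F = F
So (A) is false.

(B): This is Q nor ~R.

~R = ~F = T
Q nor ~R = F nor T = F
Hence (B) is false.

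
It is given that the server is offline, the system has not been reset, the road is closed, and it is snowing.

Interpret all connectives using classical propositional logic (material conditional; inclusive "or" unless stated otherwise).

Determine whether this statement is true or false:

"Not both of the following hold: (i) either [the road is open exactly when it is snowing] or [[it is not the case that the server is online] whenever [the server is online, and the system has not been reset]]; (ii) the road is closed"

False.

Let R = "the road is closed" (T), S = "it is snowing" (T), P = "the server is online" (F), Q = "the system has been reset" (F).
Parsed as ((¬R ↔ S) ∨ ((P ∧ ¬Q) → ¬P)) ↑ R

¬R = ¬T = F
¬R ↔ S = F ↔ T = F
¬Q = ¬F = T
P ∧ ¬Q = F ∧ T = F
¬P = ¬F = T
(P ∧ ¬Q) → ¬P = F → T = T
(¬R ↔ S) ∨ ((P ∧ ¬Q) → ¬P) = F ∨ T = T
((¬R ↔ S) ∨ ((P ∧ ¬Q) → ¬P)) ↑ R = T ↑ T = F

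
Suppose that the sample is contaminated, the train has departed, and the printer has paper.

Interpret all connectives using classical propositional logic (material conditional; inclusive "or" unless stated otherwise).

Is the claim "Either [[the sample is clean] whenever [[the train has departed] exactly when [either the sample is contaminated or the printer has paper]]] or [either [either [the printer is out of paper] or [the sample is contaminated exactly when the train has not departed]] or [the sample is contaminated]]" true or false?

Let Q = "the train has departed" (T), P = "the sample is contaminated" (T), R = "the printer has paper" (T).
Parsed as ((Q ↔ (P ∨ R)) → ¬P) ∨ ((¬R ∨ (P ↔ ¬Q)) ∨ P)

P ∨ R = T ∨ T = T
Q ↔ (P ∨ R) = T ↔ T = T
¬P = ¬T = F
(Q ↔ (P ∨ R)) → ¬P = T → F = F
¬R = ¬T = F
¬Q = ¬T = F
P ↔ ¬Q = T ↔ F = F
¬R ∨ (P ↔ ¬Q) = F ∨ F = F
(¬R ∨ (P ↔ ¬Q)) ∨ P = F ∨ T = T
((Q ↔ (P ∨ R)) → ¬P) ∨ ((¬R ∨ (P ↔ ¬Q)) ∨ P) = F ∨ T = T

The statement is true.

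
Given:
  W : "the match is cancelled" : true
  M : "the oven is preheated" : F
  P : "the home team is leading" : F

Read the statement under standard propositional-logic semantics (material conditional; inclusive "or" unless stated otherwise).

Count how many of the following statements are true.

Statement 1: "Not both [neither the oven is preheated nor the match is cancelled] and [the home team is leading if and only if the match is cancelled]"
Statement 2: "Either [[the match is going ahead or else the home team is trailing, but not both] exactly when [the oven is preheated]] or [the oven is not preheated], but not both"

Statement 1: This is (M nor W) nand (P <-> W).

M nor W = F nor T = F
P <-> W = F <-> T = F
(M nor W) nand (P <-> W) = F nand F = T
Thus Statement 1 is true.

Statement 2: This is ((~W xor ~P) <-> M) xor ~M.

~W = ~T = F
~P = ~F = T
~W xor ~P = F xor T = T
(~W xor ~P) <-> M = T <-> F = F
~M = ~F = T
((~W xor ~P) <-> M) xor ~M = F xor T = T
So Statement 2 is true.

True statements: 2 (Statement 1, Statement 2).

2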